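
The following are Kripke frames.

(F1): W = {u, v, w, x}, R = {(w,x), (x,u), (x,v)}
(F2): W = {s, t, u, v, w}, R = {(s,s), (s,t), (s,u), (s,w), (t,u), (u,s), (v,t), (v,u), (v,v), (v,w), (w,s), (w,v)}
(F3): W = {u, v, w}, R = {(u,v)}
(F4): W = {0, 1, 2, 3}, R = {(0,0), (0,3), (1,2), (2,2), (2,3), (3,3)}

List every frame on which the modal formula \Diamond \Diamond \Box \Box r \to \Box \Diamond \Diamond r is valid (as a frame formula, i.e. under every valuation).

Frame correspondent (Sahlqvist): \forall x \forall y \forall z ((x R^2 y \wedge xRz) \to \exists w (y R^2 w \wedge z R^2 w)) — i.e. a generalized confluence (Geach) condition.
(F1): fails — wR²u, wRx but no t with uR²t and xR²t.
(F2): holds.
(F3): holds.
(F4): holds.

(F2), (F3), (F4)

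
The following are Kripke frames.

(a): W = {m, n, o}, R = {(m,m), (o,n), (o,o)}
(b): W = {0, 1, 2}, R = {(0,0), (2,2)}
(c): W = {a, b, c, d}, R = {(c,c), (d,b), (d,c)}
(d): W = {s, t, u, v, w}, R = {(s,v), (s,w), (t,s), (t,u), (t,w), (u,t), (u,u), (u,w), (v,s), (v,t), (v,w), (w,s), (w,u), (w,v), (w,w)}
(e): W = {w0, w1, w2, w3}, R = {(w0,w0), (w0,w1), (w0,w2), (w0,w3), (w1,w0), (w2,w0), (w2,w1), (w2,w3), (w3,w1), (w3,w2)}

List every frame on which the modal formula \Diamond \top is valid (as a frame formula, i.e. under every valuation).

(d), (e)

This is the axiom for seriality; its first-order frame correspondent is \forall x \exists y Rxy.
(a): fails — world n has no successor.
(b): fails — world 1 has no successor.
(c): fails — world a has no successor.
(d): holds.
(e): holds.
Valid on: (d), (e).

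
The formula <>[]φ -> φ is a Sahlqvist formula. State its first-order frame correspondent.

symmetry: forall x forall y (Rxy -> Ryx)

This is a form of the B axiom.
It corresponds to symmetry: forall x forall y (Rxy -> Ryx).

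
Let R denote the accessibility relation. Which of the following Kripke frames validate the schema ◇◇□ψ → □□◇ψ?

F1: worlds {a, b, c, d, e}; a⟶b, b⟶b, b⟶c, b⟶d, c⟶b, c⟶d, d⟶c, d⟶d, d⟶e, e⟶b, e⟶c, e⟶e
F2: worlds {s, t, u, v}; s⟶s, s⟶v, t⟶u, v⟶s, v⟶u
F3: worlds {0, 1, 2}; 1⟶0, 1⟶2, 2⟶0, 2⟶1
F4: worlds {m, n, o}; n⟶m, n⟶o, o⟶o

Frame correspondent (Sahlqvist): ∀x ∀y ∀z ((xR²y ∧ xR²z) → ∃w (yRw ∧ zRw)) — i.e. a generalized confluence (Geach) condition.
F1: ✓.
F2: fails — sR²s, sR²u but no w with sRw and uRw.
F3: fails — 1R²0, 1R²0 but no w with 0Rw and 0Rw.
F4: ✓.

F1, F4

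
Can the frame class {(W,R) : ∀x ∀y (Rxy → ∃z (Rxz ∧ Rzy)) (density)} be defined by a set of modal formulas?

Yes — defined by □□q → □q

The condition is density. A defining modal formula is □□q → □q.
Suppose □□q→□q is valid. Take Rxy and set V(q)={w : xR²w}. Then □□q at x, so □q at x, so q at y, i.e. ∃z(Rxz∧Rzy).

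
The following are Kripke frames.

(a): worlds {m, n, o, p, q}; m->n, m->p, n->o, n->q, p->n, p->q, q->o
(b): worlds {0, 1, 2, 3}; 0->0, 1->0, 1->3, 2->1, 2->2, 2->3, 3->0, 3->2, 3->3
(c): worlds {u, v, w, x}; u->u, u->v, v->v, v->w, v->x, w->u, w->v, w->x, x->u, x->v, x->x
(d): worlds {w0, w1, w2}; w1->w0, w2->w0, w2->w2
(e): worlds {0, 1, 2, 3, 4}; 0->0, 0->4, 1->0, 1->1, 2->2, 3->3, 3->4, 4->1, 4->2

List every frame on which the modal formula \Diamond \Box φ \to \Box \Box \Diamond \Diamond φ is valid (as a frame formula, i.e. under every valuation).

(c)

This is the axiom for a generalized confluence (Geach) condition; its first-order frame correspondent is \forall x \forall y \forall z ((xRy \wedge x R^2 z) \to \exists w (yRw \wedge z R^2 w)).
(a): fails — mRn, mR²o but no w with nRw and oR²w.
(b): fails — 2R2, 2R²0 but no w with 2Rw and 0R²w.
(c): holds.
(d): fails — w2Rw0, w2R²w0 but no w with w0Rw and w0R²w.
(e): fails — 0R0, 0R²2 but no w with 0Rw and 2R²w.
Valid on: (c).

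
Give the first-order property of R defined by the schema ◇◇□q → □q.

This is a Sahlqvist (Geach-type) schema ◇^2□^1q → □^1◇^0q.
First-order correspondent: ∀x ∀y ∀z ((xR²y ∧ xRz) → ∃w (yRw ∧ z = w)).

∀x ∀y ∀z ((xR²y ∧ xRz) → ∃w (yRw ∧ z = w))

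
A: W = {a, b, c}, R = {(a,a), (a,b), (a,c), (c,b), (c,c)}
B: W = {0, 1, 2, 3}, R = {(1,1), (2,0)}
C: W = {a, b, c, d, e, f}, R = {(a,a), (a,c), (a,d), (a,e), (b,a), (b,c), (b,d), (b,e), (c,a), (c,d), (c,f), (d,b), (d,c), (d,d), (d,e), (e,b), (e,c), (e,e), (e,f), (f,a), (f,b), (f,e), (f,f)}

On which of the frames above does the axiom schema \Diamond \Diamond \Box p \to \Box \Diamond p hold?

B, C

Frame correspondent (Sahlqvist): \forall x \forall y \forall z ((x R^2 y \wedge xRz) \to \exists w (yRw \wedge zRw)) — i.e. a generalized confluence (Geach) condition.
A: fails — aR²a, aRb but no w with aRw and bRw.
B: ✓.
C: ✓.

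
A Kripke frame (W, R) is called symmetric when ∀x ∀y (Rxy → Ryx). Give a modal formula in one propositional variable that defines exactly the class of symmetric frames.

This is symmetry; the standard corresponding axiom is B: p → □◇p.

p → □◇p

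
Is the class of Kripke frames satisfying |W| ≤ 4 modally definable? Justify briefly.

No

Modal frame validity is preserved under disjoint unions.
Any modal formula valid on each of 5 disjoint one-world frames is valid on their disjoint union (validity is preserved under disjoint unions). Each one-world frame has |W|=1≤4, but the union has |W|=5.
So no modal formula (or set of formulas) defines exactly the |W|≤4 frames.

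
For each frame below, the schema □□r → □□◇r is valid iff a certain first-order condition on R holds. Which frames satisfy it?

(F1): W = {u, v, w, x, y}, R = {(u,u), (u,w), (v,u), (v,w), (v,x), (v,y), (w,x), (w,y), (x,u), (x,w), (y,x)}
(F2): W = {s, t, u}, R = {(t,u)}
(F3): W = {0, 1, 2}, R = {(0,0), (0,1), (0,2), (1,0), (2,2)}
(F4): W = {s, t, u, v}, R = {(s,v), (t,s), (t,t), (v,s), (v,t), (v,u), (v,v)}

(F2), (F3)

This is the axiom for a generalized confluence (Geach) condition; its first-order frame correspondent is ∀x ∀z (xR²z → ∃w (xR²w ∧ zRw)).
(F1): fails — yR²w but no t with yR²t and wRt.
(F2): condition met.
(F3): condition met.
(F4): fails — sR²u but no w with sR²w and uRw.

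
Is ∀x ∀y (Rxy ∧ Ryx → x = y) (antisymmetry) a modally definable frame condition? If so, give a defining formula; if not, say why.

If a class were modally definable it would be closed under surjective bounded morphisms (Goldblatt–Thomason).
The 4-cycle (worlds a,b,c,d with a→b→c→d→a) is antisymmetric. Sending even-indexed worlds to a and odd-indexed worlds to b is a surjective bounded morphism onto the two-world frame with a↔b, which is not antisymmetric.
Hence antisymmetry is not modally definable.

Not definable by any modal formula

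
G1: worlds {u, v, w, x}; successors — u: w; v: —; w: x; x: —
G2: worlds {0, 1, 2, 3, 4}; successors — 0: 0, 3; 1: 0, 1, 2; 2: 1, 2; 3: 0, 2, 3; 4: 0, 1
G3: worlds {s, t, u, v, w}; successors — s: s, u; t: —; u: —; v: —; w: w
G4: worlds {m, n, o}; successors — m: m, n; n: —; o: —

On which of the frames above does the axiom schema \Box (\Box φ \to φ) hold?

G2

Frame correspondent (Sahlqvist): \forall x \forall y (Rxy \to Ryy) — i.e. shift-reflexivity.
G1: fails — Ruw but not Rww.
G2: condition met.
G3: fails — Rsu but not Ruu.
G4: fails — Rmn but not Rnn.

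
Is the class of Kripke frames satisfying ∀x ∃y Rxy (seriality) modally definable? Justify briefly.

This is a Sahlqvist condition; the D axiom □p → ◇p defines it.
Suppose □p→◇p is valid. At any x set V(p)=W. Then □p at x, so ◇p at x, so x has a successor.

Yes — defined by □p → ◇p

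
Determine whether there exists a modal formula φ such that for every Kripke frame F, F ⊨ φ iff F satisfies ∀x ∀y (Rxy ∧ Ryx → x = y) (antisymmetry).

Modal frame validity is preserved under surjective bounded morphisms.
The 4-cycle (worlds s,t,u,v with s→t→u→v→s) is antisymmetric. Sending even-indexed worlds to s and odd-indexed worlds to t is a surjective bounded morphism onto the two-world frame with s↔t, which is not antisymmetric.
Hence antisymmetry is not modally definable.

No — not modally definable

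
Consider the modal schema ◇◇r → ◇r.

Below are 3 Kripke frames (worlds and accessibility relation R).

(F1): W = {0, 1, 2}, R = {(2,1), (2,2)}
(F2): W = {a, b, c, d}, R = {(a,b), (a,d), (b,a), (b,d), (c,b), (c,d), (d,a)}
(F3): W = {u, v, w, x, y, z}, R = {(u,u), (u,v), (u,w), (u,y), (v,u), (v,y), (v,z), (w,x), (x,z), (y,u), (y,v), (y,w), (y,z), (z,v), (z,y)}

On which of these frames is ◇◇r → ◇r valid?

(F1)

Frame correspondent (Sahlqvist): ∀x ∀y (xR²y → ∃w (y = w ∧ xRw)) — i.e. a generalized confluence (Geach) condition.
(F1): condition met.
(F2): fails — aR²a but no w with a=w and aRw.
(F3): fails — uR²x but no t with x=t and uRt.
Valid on: (F1).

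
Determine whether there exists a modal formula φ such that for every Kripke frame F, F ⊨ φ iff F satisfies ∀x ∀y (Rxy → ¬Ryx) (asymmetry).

Any modally definable frame class is closed under surjective bounded morphisms.
The 4-cycle (worlds 0,1,2,3 with 0→1→2→3→0) is asymmetric. Mapping every world to a single reflexive point • is a surjective bounded morphism, and the reflexive point is not asymmetric (R•• but asymmetry requires ¬R••).
So no modal formula (or set of formulas) defines exactly the asymmetric frames.

No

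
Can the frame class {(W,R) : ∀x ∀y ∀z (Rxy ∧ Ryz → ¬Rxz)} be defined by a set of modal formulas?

Not modally definable

If a class were modally definable it would be closed under surjective bounded morphisms (Goldblatt–Thomason).
The 5-cycle (worlds a,b,c,d,e with a→b→c→d→e→a) is intransitive. Mapping every world to a single reflexive point • is a surjective bounded morphism; the reflexive point is not intransitive (R••∧R•• but R••).
Hence intransitivity is not modally definable.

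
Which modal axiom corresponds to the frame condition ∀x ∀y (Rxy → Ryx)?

The condition is symmetry. The B schema ψ → □◇ψ defines it.

ψ → □◇ψ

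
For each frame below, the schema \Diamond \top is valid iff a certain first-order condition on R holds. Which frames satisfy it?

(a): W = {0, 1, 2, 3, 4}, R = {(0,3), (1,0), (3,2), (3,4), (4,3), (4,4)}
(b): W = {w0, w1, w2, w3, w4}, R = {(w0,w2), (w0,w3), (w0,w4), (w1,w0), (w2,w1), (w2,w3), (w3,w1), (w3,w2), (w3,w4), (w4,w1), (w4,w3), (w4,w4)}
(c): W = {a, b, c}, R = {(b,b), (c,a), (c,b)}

The schema corresponds to seriality: \forall x \exists y Rxy.
(a): fails — world 2 has no successor.
(b): holds.
(c): fails — world a has no successor.
Valid on: (b).

(b)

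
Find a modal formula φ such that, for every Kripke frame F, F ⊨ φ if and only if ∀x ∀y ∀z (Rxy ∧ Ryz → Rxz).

□ψ → □□ψ

This is transitivity; the standard corresponding axiom is 4: □ψ → □□ψ.
Suppose □ψ→□□ψ is valid. Take Rxy, Ryz and set V(ψ)={w : Rxw}. Then □ψ at x, so □□ψ at x, so □ψ at y, so ψ at z, i.e. Rxz.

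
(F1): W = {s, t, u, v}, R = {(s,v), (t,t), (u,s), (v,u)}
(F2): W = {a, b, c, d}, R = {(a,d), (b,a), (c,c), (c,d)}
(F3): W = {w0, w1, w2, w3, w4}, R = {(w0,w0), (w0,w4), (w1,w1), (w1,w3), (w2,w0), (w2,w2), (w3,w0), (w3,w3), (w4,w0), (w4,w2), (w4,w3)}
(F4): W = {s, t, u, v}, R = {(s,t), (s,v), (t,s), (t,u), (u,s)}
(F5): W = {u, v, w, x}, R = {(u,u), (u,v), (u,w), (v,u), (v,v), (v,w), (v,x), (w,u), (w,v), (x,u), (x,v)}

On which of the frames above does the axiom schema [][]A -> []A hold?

This is the axiom for density; its first-order frame correspondent is forall x forall y (Rxy -> exists z (Rxz & Rzy)).
(F1): fails — Rvu but no z with Rvz and Rzu.
(F2): fails — Rad but no z with Raz and Rzd.
(F3): ✓.
(F4): fails — Rus but no z with Ruz and Rzs.
(F5): ✓.

(F3), (F5)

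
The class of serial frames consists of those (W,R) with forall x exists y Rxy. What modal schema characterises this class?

This is seriality; the standard corresponding axiom is D: □s → ◇s.

□s → ◇s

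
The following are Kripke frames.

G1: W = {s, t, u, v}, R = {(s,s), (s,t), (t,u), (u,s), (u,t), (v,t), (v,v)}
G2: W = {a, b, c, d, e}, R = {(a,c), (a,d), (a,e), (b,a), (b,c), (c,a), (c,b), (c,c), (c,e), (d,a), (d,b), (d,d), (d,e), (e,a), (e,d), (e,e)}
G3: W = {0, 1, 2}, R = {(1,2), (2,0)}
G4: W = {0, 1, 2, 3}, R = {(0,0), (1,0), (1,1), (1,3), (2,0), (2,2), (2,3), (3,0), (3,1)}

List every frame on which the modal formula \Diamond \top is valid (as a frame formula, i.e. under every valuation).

G1, G2, G4

This is the axiom for seriality; its first-order frame correspondent is \forall x \exists y Rxy.
G1: ✓.
G2: ✓.
G3: fails — world 0 has no successor.
G4: ✓.
Valid on: G1, G2, G4.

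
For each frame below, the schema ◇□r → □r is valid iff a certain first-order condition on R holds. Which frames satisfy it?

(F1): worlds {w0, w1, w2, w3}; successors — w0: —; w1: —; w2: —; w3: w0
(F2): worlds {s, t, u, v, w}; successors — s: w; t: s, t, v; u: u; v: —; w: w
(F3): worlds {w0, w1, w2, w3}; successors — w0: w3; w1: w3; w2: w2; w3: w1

none

This is the axiom for the Euclidean property; its first-order frame correspondent is ∀x ∀y ∀z (Rxy ∧ Rxz → Ryz).
(F1): fails — Rw3w0 and Rw3w0 but not Rw0w0.
(F2): fails — Rtv and Rtv but not Rvv.
(F3): fails — Rw0w3 and Rw0w3 but not Rw3w3.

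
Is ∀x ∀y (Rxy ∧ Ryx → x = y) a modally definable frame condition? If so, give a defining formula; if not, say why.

Any modally definable frame class is closed under surjective bounded morphisms.
The 4-cycle (worlds s,t,u,v with s→t→u→v→s) is antisymmetric. Sending even-indexed worlds to • and odd-indexed worlds to ∘ is a surjective bounded morphism onto the two-world frame with •↔∘, which is not antisymmetric.
Hence antisymmetry is not modally definable.

Not modally definable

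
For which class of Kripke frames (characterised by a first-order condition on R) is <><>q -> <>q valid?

Transitivity

This is a form of the 4 axiom.
It corresponds to transitivity: forall x forall y forall z (Rxy & Ryz -> Rxz).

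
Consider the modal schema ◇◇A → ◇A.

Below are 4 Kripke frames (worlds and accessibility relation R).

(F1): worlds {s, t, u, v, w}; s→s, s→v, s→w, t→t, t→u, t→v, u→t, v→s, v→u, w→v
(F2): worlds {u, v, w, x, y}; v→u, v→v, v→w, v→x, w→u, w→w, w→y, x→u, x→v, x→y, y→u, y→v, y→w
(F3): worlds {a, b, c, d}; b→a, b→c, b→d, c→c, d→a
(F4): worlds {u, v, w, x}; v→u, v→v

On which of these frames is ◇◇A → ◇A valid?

(F3), (F4)

This is the axiom for transitivity; its first-order frame correspondent is ∀x ∀y ∀z (Rxy ∧ Ryz → Rxz).
(F1): fails — Rtv and Rvs but not Rts.
(F2): fails — Rvw and Rwy but not Rvy.
(F3): ✓.
(F4): ✓.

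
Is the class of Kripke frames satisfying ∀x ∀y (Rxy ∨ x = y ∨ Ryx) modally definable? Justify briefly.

Any modally definable frame class is closed under disjoint unions.
Take 3 disjoint single-world reflexive frames: each is trivially connected, but their disjoint union has 3 worlds with no edge between distinct components, so it is not connected.
Hence connectedness of R is not modally definable.

No — not modally definable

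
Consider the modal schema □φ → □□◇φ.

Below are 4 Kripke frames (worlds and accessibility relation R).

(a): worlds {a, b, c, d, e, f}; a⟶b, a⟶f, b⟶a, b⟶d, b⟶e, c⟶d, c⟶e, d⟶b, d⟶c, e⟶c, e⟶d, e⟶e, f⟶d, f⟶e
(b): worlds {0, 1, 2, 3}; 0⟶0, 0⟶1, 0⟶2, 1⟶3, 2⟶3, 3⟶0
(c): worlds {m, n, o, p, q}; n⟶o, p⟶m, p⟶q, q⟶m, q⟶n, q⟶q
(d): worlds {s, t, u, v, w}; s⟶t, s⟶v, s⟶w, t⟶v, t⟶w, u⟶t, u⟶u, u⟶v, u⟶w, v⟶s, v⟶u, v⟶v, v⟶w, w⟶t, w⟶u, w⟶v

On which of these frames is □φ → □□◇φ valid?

Frame correspondent (Sahlqvist): ∀x ∀z (xR²z → ∃w (xRw ∧ zRw)) — i.e. a generalized confluence (Geach) condition.
(a): fails — aR²e but no w with aRw and eRw.
(b): fails — 0R²1 but no w with 0Rw and 1Rw.
(c): fails — pR²m but no w with pRw and mRw.
(d): holds.
Valid on: (d).

(d)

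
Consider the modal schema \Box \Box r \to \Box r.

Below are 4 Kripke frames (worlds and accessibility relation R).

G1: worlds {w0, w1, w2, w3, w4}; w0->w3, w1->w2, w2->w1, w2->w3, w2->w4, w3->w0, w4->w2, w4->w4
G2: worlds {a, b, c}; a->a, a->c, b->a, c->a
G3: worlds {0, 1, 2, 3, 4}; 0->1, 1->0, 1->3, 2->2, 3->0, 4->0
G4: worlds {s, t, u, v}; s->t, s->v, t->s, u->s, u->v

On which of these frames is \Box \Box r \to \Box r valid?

G2

This is the axiom for density; its first-order frame correspondent is \forall x \forall y (Rxy \to \exists z (Rxz \wedge Rzy)).
G1: fails — Rw1w2 but no z with Rw1z and Rzw2.
G2: holds.
G3: fails — R01 but no z with R0z and Rz1.
G4: fails — Rus but no z with Ruz and Rzs.
Valid on: G2.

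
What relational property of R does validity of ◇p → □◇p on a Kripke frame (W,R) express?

Suppose ◇p→□◇p is valid. Take Rxy, Rxz and set V(p)={y}. Then ◇p at x, so □◇p at x, so ◇p at z, so some w with Rzw has p; w=y, i.e. Rzy. By symmetry of the argument, Ryz.
Conversely, any frame satisfying ∀x ∀y ∀z (Rxy ∧ Rxz → Ryz) validates the schema.
So the correspondent is the Euclidean property.

The Euclidean property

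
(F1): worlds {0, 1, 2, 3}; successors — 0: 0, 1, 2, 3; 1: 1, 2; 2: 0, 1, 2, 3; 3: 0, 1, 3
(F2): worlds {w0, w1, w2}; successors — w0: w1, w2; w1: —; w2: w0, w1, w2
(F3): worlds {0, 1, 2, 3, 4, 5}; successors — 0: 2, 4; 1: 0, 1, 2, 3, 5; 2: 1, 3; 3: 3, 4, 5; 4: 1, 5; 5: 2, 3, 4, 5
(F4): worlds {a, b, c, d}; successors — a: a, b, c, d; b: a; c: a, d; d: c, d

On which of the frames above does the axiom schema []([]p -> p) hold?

(F1)

The schema corresponds to shift-reflexivity: forall x forall y (Rxy -> Ryy).
(F1): condition met.
(F2): fails — Rw0w1 but not Rw1w1.
(F3): fails — R10 but not R00.
(F4): fails — Rdc but not Rcc.
Valid on: (F1).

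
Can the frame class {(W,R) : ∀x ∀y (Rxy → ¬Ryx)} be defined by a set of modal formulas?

No

Any modally definable frame class is closed under surjective bounded morphisms.
The 5-cycle (worlds s,t,u,v,w with s→t→u→v→w→s) is asymmetric. Mapping every world to a single reflexive point • is a surjective bounded morphism, and the reflexive point is not asymmetric (R•• but asymmetry requires ¬R••).
Hence asymmetry is not modally definable.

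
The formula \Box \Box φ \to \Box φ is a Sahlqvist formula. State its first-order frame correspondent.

Suppose □□φ→□φ is valid. Take Rxy and set V(φ)={w : xR²w}. Then □□φ at x, so □φ at x, so φ at y, i.e. ∃z(Rxz∧Rzy).
The converse is a direct semantic check.
Frame condition: \forall x \forall y (Rxy \to \exists z (Rxz \wedge Rzy)).

Density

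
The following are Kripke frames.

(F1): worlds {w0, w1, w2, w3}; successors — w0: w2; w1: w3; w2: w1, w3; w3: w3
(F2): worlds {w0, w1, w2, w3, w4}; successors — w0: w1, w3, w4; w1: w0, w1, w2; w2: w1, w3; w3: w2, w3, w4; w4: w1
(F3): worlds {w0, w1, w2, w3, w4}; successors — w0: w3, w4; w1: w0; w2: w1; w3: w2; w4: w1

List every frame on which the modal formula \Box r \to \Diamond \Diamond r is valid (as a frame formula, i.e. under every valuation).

This is the axiom for a generalized confluence (Geach) condition; its first-order frame correspondent is \forall x \exists w (xRw \wedge x R^2 w).
(F1): fails — at w0 but no w with w0Rw and w0R²w.
(F2): condition met.
(F3): fails — at w0 but no w with w0Rw and w0R²w.

(F2)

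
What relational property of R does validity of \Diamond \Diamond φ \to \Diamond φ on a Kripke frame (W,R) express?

This is frame-equivalent to □φ → □□φ (substitute ¬φ for φ and contrapose).
Suppose □φ→□□φ is valid. Take Rxy, Ryz and set V(φ)={w : Rxw}. Then □φ at x, so □□φ at x, so □φ at y, so φ at z, i.e. Rxz.
Conversely, on a frame with transitivity the schema holds at every world under every valuation.
So the correspondent is transitivity.

Transitivity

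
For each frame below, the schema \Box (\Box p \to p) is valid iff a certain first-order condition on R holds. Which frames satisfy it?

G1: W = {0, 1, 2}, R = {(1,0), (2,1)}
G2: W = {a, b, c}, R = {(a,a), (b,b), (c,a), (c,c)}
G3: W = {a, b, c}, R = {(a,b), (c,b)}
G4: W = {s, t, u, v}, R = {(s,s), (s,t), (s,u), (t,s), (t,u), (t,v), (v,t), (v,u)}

This is the axiom for shift-reflexivity; its first-order frame correspondent is \forall x \forall y (Rxy \to Ryy).
G1: fails — R10 but not R00.
G2: ✓.
G3: fails — Rab but not Rbb.
G4: fails — Rtv but not Rvv.
Valid on: G2.

G2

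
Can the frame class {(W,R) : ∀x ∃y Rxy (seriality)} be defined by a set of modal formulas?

This is a Sahlqvist condition; the D axiom □p → ◇p defines it.

Definable; □p → ◇p defines it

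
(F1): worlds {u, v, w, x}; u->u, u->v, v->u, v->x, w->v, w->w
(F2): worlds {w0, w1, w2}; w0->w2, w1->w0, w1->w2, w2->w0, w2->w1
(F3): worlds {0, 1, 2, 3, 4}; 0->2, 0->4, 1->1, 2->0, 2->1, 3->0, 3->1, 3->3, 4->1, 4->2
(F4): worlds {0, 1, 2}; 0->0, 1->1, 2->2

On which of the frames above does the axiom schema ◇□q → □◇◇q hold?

(F4)

Frame correspondent (Sahlqvist): ∀x ∀y ∀z ((xRy ∧ xRz) → ∃w (yRw ∧ zR²w)) — i.e. a generalized confluence (Geach) condition.
(F1): fails — vRu, vRx but no t with uRt and xR²t.
(F2): fails — w1Rw0, w1Rw0 but no w with w0Rw and w0R²w.
(F3): fails — 2R0, 2R1 but no w with 0Rw and 1R²w.
(F4): satisfies the condition.
Valid on: (F4).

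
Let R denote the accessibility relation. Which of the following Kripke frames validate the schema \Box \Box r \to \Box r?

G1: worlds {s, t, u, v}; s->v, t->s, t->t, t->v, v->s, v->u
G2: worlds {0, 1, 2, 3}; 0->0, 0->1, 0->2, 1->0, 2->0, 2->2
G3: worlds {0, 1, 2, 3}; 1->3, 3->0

The schema corresponds to density: \forall x \forall y (Rxy \to \exists z (Rxz \wedge Rzy)).
G1: fails — Rvu but no z with Rvz and Rzu.
G2: satisfies the condition.
G3: fails — R30 but no z with R3z and Rz0.
Valid on: G2.

G2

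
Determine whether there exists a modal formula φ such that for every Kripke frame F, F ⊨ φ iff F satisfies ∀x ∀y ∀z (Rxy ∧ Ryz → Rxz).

Yes — defined by □q → □□q

Yes: it is transitivity, defined by the 4 schema □q → □□q.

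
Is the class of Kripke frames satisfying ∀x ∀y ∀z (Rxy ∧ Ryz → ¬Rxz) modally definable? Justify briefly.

Modal frame validity is preserved under surjective bounded morphisms.
The 5-cycle (worlds 0,1,2,3,4 with 0→1→2→3→4→0) is intransitive. Mapping every world to a single reflexive point • is a surjective bounded morphism; the reflexive point is not intransitive (R••∧R•• but R••).
So the class is not modally definable.

No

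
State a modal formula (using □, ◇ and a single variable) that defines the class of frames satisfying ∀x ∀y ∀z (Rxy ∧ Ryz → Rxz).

□r → □□r

The condition is transitivity. The 4 schema □r → □□r defines it.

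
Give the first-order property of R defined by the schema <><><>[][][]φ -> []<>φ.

This is a Sahlqvist (Geach-type) schema ◇^3□^3φ → □^1◇^1φ.
Minimal-valuation argument: fix x; take any y with xR^3y and any z with xR^1z. Set V(φ) to the set of worlds R-reachable from y in exactly 3 steps. Then □^3φ holds at y, so the antecedent holds at x; validity forces ◇^1φ at z, giving a w with zR^1w and yR^3w.
First-order correspondent: forall x forall y forall z ((x R^3 y & xRz) -> exists w (y R^3 w & zRw)).

forall x forall y forall z ((x R^3 y & xRz) -> exists w (y R^3 w & zRw))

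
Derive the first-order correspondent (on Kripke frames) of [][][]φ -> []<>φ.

This is a Sahlqvist (Geach-type) schema ◇^0□^3φ → □^1◇^1φ.
First-order correspondent: forall x forall z (xRz -> exists w (x R^3 w & zRw)).

forall x forall z (xRz -> exists w (x R^3 w & zRw))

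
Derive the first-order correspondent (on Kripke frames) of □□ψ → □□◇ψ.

This is a Sahlqvist (Geach-type) schema ◇^0□^2ψ → □^2◇^1ψ.
Minimal-valuation argument: fix x; take any y with xR^0y and any z with xR^2z. Set V(ψ) to the set of worlds R-reachable from y in exactly 2 steps. Then □^2ψ holds at y, so the antecedent holds at x; validity forces ◇^1ψ at z, giving a w with zR^1w and yR^2w.
First-order correspondent: ∀x ∀z (xR²z → ∃w (xR²w ∧ zRw)).

∀x ∀z (xR²z → ∃w (xR²w ∧ zRw))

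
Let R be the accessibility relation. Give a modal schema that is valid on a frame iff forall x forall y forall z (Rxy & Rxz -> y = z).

◇p → □p

This is partial functionality; the standard corresponding axiom is CD: ◇p → □p.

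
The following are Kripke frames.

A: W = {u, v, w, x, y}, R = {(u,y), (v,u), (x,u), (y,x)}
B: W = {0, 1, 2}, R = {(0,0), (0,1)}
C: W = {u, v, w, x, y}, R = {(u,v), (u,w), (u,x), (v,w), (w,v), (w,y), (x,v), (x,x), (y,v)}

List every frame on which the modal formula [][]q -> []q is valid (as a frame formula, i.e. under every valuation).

The schema corresponds to density: forall x forall y (Rxy -> exists z (Rxz & Rzy)).
A: fails — Ryx but no z with Ryz and Rzx.
B: satisfies the condition.
C: fails — Rvw but no z with Rvz and Rzw.
Valid on: B.

B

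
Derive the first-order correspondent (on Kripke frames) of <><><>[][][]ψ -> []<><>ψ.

forall x forall y forall z ((x R^3 y & xRz) -> exists w (y R^3 w & z R^2 w))

This is a Sahlqvist (Geach-type) schema ◇^3□^3ψ → □^1◇^2ψ.
First-order correspondent: forall x forall y forall z ((x R^3 y & xRz) -> exists w (y R^3 w & z R^2 w)).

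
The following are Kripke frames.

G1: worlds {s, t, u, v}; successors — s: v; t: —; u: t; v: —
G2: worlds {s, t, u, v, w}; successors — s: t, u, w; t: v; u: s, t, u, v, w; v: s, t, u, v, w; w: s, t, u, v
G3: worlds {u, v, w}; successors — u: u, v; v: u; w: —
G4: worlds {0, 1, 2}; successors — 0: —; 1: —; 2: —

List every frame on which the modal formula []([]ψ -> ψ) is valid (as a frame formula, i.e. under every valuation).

G4

Frame correspondent (Sahlqvist): forall x forall y (Rxy -> Ryy) — i.e. shift-reflexivity.
G1: fails — Rsv but not Rvv.
G2: fails — Rwt but not Rtt.
G3: fails — Ruv but not Rvv.
G4: ✓.
Valid on: G4.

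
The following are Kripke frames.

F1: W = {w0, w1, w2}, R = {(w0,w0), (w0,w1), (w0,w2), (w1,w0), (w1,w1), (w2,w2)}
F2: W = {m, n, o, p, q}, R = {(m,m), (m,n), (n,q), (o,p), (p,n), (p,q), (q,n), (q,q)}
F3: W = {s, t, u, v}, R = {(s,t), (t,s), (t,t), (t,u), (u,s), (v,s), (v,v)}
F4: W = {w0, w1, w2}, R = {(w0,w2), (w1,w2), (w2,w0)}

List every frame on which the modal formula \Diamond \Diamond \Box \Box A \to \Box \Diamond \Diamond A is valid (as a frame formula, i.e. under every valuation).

Frame correspondent (Sahlqvist): \forall x \forall y \forall z ((x R^2 y \wedge xRz) \to \exists w (y R^2 w \wedge z R^2 w)) — i.e. a generalized confluence (Geach) condition.
F1: satisfies the condition.
F2: satisfies the condition.
F3: satisfies the condition.
F4: fails — w0R²w0, w0Rw2 but no w with w0R²w and w2R²w.
Valid on: F1, F2, F3.

F1, F2, F3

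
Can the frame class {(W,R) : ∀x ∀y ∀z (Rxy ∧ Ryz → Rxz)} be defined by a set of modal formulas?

Yes: it is transitivity, defined by the 4 schema □q → □□q.

Definable; □q → □□q defines it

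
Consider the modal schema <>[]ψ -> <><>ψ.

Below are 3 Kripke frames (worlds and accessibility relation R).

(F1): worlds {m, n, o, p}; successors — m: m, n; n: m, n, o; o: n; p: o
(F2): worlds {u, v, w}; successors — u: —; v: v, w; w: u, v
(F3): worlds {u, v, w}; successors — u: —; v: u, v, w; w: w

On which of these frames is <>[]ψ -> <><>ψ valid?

The schema corresponds to a generalized confluence (Geach) condition: forall x forall y (xRy -> exists w (yRw & x R^2 w)).
(F1): ✓.
(F2): fails — wRu but no t with uRt and wR²t.
(F3): fails — vRu but no t with uRt and vR²t.
Valid on: (F1).

(F1)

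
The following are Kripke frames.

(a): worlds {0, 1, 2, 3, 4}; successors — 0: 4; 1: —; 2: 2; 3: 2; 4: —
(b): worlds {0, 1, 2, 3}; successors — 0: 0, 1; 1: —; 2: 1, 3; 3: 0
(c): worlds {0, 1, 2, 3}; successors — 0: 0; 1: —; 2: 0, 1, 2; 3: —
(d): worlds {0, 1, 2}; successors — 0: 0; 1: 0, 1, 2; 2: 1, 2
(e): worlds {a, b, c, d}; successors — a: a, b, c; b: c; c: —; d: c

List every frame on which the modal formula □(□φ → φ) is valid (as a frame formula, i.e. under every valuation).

(d)

The schema corresponds to shift-reflexivity: ∀x ∀y (Rxy → Ryy).
(a): fails — R04 but not R44.
(b): fails — R01 but not R11.
(c): fails — R21 but not R11.
(d): ✓.
(e): fails — Rbc but not Rcc.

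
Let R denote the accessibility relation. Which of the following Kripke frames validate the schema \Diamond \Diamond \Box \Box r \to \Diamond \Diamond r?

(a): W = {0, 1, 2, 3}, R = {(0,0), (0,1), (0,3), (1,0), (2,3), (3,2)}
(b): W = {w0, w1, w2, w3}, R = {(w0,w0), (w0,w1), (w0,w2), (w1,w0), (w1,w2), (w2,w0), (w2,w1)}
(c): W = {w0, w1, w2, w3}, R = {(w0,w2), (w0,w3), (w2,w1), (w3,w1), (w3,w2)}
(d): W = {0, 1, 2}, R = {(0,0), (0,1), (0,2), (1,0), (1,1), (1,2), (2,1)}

(a), (b), (d)

The schema corresponds to a generalized confluence (Geach) condition: \forall x \forall y (x R^2 y \to \exists w (y R^2 w \wedge x R^2 w)).
(a): condition met.
(b): condition met.
(c): fails — w0R²w1 but no w with w1R²w and w0R²w.
(d): condition met.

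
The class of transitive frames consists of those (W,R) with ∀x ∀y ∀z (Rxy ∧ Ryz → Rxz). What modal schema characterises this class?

□ψ → □□ψ

The condition is transitivity. The 4 schema □ψ → □□ψ defines it.
Suppose □ψ→□□ψ is valid. Take Rxy, Ryz and set V(ψ)={w : Rxw}. Then □ψ at x, so □□ψ at x, so □ψ at y, so ψ at z, i.e. Rxz.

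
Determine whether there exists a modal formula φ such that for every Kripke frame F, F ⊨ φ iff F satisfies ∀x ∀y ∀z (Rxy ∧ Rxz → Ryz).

Yes, by ◇p → □◇p

This is a Sahlqvist condition; the 5 axiom ◇p → □◇p defines it.
Suppose ◇p→□◇p is valid. Take Rxy, Rxz and set V(p)={y}. Then ◇p at x, so □◇p at x, so ◇p at z, so some w with Rzw has p; w=y, i.e. Rzy. By symmetry of the argument, Ryz.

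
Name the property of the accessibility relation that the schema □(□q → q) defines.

Suppose □(□q→q) is valid. Take Rxy and set V(q)={w : Ryw}. Then at y, □q holds; since □(□q→q) at x, □q→q at y, so q at y, i.e. Ryy.
Conversely, on a frame with shift-reflexivity the schema holds at every world under every valuation.
Frame condition: ∀x ∀y (Rxy → Ryy).

shift-reflexivity: ∀x ∀y (Rxy → Ryy)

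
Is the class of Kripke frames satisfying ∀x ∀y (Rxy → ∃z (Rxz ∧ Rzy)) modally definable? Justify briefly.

The condition is density. A defining modal formula is □□r → □r.
Suppose □□r→□r is valid. Take Rxy and set V(r)={w : xR²w}. Then □□r at x, so □r at x, so r at y, i.e. ∃z(Rxz∧Rzy).

Yes — defined by □□r → □r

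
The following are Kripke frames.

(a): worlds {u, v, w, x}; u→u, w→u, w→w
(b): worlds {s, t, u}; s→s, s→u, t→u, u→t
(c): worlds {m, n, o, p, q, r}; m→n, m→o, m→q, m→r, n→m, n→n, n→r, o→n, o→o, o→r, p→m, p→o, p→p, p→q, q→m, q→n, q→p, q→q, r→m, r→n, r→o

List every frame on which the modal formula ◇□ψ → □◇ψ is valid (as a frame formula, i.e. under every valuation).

Frame correspondent (Sahlqvist): ∀x ∀y ∀z (Rxy ∧ Rxz → ∃w (Ryw ∧ Rzw)) — i.e. convergence.
(a): holds.
(b): fails — Rsu and Rss but u and s have no common successor.
(c): holds.

(a), (c)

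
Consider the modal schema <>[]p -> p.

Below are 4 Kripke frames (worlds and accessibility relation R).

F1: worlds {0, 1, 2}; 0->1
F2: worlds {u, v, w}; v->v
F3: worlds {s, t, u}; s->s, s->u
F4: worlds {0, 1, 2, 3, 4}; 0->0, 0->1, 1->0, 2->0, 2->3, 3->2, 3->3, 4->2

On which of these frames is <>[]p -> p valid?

This is the axiom for symmetry; its first-order frame correspondent is forall x forall y (Rxy -> Ryx).
F1: fails — R01 but not R10.
F2: satisfies the condition.
F3: fails — Rsu but not Rus.
F4: fails — R20 but not R02.

F2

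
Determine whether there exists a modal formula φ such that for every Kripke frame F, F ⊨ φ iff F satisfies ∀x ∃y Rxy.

Yes: it is seriality, defined by the D schema □r → ◇r.

Definable; □r → ◇r defines it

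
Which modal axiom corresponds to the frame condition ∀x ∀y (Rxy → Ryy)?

□(□p → p)

A defining formula is □(□p → p) (the T□ axiom).
Suppose □(□p→p) is valid. Take Rxy and set V(p)={w : Ryw}. Then at y, □p holds; since □(□p→p) at x, □p→p at y, so p at y, i.e. Ryy.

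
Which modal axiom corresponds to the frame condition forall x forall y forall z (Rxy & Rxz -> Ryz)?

◇q → □◇q

A defining formula is ◇q → □◇q (the 5 axiom).
Suppose ◇q→□◇q is valid. Take Rxy, Rxz and set V(q)={y}. Then ◇q at x, so □◇q at x, so ◇q at z, so some w with Rzw has q; w=y, i.e. Rzy. By symmetry of the argument, Ryz.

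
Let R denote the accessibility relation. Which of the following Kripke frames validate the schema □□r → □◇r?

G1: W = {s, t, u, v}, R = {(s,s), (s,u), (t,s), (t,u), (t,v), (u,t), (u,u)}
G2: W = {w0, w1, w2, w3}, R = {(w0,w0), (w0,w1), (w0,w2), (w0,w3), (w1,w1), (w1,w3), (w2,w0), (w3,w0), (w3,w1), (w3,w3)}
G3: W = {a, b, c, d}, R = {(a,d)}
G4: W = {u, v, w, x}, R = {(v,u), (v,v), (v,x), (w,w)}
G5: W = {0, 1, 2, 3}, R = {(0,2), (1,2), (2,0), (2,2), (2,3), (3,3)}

G2, G5

Frame correspondent (Sahlqvist): ∀x ∀z (xRz → ∃w (xR²w ∧ zRw)) — i.e. a generalized confluence (Geach) condition.
G1: fails — tRv but no w with tR²w and vRw.
G2: condition met.
G3: fails — aRd but no w with aR²w and dRw.
G4: fails — vRu but no t with vR²t and uRt.
G5: condition met.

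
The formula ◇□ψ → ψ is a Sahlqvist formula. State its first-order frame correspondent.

symmetry

Replacing ψ by ¬ψ and contraposing gives the equivalent schema ψ → □◇ψ.
Suppose ψ→□◇ψ is valid. Take Rxy and set V(ψ)={x}. Then ψ at x, so □◇ψ at x, so ◇ψ at y, so some z with Ryz has ψ; z=x, i.e. Ryx.
Conversely, on a frame with symmetry the schema holds at every world under every valuation.
Frame condition: ∀x ∀y (Rxy → Ryx).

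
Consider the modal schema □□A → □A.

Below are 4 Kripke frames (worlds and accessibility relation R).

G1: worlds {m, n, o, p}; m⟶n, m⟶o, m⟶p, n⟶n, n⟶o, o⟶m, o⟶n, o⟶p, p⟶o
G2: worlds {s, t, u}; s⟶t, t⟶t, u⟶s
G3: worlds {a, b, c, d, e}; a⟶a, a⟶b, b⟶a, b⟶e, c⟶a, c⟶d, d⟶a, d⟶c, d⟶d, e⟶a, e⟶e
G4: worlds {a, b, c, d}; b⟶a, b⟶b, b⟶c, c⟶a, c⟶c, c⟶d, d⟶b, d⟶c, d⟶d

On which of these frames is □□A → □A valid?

G3, G4

This is the axiom for density; its first-order frame correspondent is ∀x ∀y (Rxy → ∃z (Rxz ∧ Rzy)).
G1: fails — Rom but no z with Roz and Rzm.
G2: fails — Rus but no z with Ruz and Rzs.
G3: ✓.
G4: ✓.
Valid on: G3, G4.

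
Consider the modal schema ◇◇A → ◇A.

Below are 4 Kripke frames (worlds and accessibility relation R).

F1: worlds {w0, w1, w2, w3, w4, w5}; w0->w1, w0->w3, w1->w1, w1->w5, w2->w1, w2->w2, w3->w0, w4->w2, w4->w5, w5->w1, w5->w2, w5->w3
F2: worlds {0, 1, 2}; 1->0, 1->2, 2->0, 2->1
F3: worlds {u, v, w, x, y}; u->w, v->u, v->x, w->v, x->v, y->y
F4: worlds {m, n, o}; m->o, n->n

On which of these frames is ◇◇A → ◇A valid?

This is the axiom for transitivity; its first-order frame correspondent is ∀x ∀y ∀z (Rxy ∧ Ryz → Rxz).
F1: fails — Rw1w5 and Rw5w2 but not Rw1w2.
F2: fails — R12 and R21 but not R11.
F3: fails — Ruw and Rwv but not Ruv.
F4: condition met.

F4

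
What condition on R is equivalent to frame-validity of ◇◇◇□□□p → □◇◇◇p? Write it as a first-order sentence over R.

∀x ∀y ∀z ((xR³y ∧ xRz) → ∃w (yR³w ∧ zR³w))

This is a Sahlqvist (Geach-type) schema ◇^3□^3p → □^1◇^3p.
First-order correspondent: ∀x ∀y ∀z ((xR³y ∧ xRz) → ∃w (yR³w ∧ zR³w)).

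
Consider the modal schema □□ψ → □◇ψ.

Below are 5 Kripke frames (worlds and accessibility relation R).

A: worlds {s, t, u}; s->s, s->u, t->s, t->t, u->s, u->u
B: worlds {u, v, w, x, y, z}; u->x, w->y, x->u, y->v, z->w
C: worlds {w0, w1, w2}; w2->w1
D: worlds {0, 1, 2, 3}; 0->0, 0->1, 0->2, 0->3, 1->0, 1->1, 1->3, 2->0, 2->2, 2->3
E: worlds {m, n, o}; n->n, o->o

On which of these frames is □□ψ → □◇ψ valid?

A, E

This is the axiom for a generalized confluence (Geach) condition; its first-order frame correspondent is ∀x ∀z (xRz → ∃w (xR²w ∧ zRw)).
A: ✓.
B: fails — yRv but no t with yR²t and vRt.
C: fails — w2Rw1 but no w with w2R²w and w1Rw.
D: fails — 0R3 but no w with 0R²w and 3Rw.
E: ✓.
Valid on: A, E.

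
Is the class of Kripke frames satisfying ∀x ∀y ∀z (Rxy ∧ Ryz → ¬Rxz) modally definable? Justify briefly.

Not modally definable

If a class were modally definable it would be closed under surjective bounded morphisms (Goldblatt–Thomason).
The 3-cycle (worlds 0,1,2 with 0→1→2→0) is intransitive. Mapping every world to a single reflexive point • is a surjective bounded morphism; the reflexive point is not intransitive (R••∧R•• but R••).
So no modal formula (or set of formulas) defines exactly the intransitive frames.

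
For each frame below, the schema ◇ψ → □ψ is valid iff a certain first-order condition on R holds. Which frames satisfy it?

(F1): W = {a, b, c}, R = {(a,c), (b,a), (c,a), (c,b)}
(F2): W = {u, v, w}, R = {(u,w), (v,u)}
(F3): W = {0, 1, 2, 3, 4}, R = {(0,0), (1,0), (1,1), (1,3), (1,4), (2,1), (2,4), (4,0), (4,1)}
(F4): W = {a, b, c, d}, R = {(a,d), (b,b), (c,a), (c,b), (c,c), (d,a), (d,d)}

The schema corresponds to partial functionality: ∀x ∀y ∀z (Rxy ∧ Rxz → y = z).
(F1): fails — c sees both a and b.
(F2): holds.
(F3): fails — 1 sees both 0 and 1.
(F4): fails — c sees both a and b.

(F2)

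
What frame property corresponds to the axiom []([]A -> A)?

This schema is the T□ axiom.
It corresponds to shift-reflexivity: forall x forall y (Rxy -> Ryy).

shift-reflexivity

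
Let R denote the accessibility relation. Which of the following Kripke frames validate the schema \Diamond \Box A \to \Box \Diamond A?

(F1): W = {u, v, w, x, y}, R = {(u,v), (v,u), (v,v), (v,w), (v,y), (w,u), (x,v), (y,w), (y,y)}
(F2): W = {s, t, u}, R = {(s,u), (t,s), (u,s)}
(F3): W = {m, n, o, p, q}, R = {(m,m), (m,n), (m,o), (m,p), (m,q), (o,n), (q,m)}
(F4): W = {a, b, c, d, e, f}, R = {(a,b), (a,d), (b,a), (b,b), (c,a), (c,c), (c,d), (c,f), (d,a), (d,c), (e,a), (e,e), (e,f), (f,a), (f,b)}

(F2)

The schema corresponds to convergence: \forall x \forall y \forall z (Rxy \wedge Rxz \to \exists w (Ryw \wedge Rzw)).
(F1): fails — Rvw and Rvu but w and u have no common successor.
(F2): holds.
(F3): fails — Rmo and Rmq but o and q have no common successor.
(F4): fails — Rcd and Rca but d and a have no common successor.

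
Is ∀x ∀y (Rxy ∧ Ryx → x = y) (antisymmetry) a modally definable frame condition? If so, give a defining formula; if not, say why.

Not definable by any modal formula

Any modally definable frame class is closed under surjective bounded morphisms.
The 4-cycle (worlds a,b,c,d with a→b→c→d→a) is antisymmetric. Sending even-indexed worlds to a and odd-indexed worlds to b is a surjective bounded morphism onto the two-world frame with a↔b, which is not antisymmetric.
So no modal formula (or set of formulas) defines exactly the antisymmetric frames.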